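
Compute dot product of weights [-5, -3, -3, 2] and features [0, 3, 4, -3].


Element-wise products:
-5 * 0 = 0
-3 * 3 = -9
-3 * 4 = -12
2 * -3 = -6
Sum = 0 + -9 + -12 + -6
= -27

-27


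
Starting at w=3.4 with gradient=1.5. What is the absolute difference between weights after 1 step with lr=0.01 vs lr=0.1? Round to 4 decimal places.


With lr=0.01: w_new = 3.4 - 0.01 * 1.5 = 3.385
With lr=0.1: w_new = 3.4 - 0.1 * 1.5 = 3.25
Absolute difference = |3.385 - 3.25|
= 0.1350

0.1350


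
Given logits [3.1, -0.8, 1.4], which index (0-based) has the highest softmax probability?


Softmax is a monotonic transformation, so it preserves the argmax.
We need to find the index of the maximum logit.
Index 0: 3.1
Index 1: -0.8
Index 2: 1.4
Maximum logit = 3.1 at index 0

0


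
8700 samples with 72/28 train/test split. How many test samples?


Train samples = 8700 * 72% = 6264
Test samples = 8700 - 6264
= 2436

2436


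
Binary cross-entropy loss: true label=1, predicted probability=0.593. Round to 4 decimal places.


For y=1: Loss = -log(p)
= -log(0.593)
= -(-0.5226)
= 0.5226

0.5226


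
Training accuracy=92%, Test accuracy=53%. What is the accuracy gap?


Gap = train_accuracy - test_accuracy
= 92 - 53
= 39%
This large gap strongly indicates overfitting.

39


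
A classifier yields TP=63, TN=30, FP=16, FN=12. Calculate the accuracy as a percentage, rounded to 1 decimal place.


Accuracy = (TP + TN) / (TP + TN + FP + FN) * 100
= (63 + 30) / (63 + 30 + 16 + 12)
= 93 / 121
= 0.7686
= 76.9%

76.9


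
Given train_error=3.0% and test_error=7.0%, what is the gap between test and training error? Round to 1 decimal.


Generalization gap = test_error - train_error
= 7.0 - 3.0
= 4.0%
A moderate gap.

4.0


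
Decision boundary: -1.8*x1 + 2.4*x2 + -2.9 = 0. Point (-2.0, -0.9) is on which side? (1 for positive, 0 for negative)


Compute -1.8 * -2.0 + 2.4 * -0.9 + -2.9
= 3.6 + -2.16 + -2.9
= -1.46
Since -1.46 < 0, the point is on the negative side.

0


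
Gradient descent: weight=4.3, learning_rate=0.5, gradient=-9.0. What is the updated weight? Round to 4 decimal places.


w_new = w_old - lr * gradient
= 4.3 - 0.5 * -9.0
= 4.3 - (-4.5)
= 8.8000

8.8000


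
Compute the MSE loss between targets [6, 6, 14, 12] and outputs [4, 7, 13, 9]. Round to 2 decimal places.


Differences: [2, -1, 1, 3]
Squared errors: [4, 1, 1, 9]
Sum of squared errors = 15
MSE = 15 / 4 = 3.75

3.75


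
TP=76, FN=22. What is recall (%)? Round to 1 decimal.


Recall = TP / (TP + FN) * 100
= 76 / (76 + 22)
= 76 / 98
= 0.7755
= 77.6%

77.6


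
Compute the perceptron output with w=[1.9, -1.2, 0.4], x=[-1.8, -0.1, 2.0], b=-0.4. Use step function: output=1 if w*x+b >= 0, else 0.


z = w . x + b
= 1.9*-1.8 + -1.2*-0.1 + 0.4*2.0 + -0.4
= -3.42 + 0.12 + 0.8 + -0.4
= -2.5 + -0.4
= -2.9
Since z = -2.9 < 0, output = 0

0


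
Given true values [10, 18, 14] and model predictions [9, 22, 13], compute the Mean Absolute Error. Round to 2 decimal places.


Absolute errors: [1, 4, 1]
Sum of absolute errors = 6
MAE = 6 / 3 = 2.00

2.00


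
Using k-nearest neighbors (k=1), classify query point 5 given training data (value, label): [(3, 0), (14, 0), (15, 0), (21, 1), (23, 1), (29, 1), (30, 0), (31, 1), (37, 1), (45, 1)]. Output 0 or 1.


Distances from query 5:
Point 3 (class 0): distance = 2
K=1 nearest neighbors: classes = [0]
Votes for class 1: 0 / 1
Majority vote => class 0

0


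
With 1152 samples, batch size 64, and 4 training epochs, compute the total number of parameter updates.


Iterations per epoch = 1152 / 64 = 18
Total updates = iterations_per_epoch * epochs
= 18 * 4
= 72

72


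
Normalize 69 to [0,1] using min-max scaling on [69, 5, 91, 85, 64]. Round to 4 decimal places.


Min = 5, Max = 91
Range = 91 - 5 = 86
Scaled = (x - min) / (max - min)
= (69 - 5) / 86
= 64 / 86
= 0.7442

0.7442


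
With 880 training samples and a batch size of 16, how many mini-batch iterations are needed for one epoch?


Iterations per epoch = dataset_size / batch_size
= 880 / 16
= 55

55


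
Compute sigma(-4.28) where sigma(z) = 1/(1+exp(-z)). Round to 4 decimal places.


sigmoid(z) = 1 / (1 + exp(-z))
exp(-(-4.28)) = exp(4.28) = 72.2404
1 + 72.2404 = 73.2404
1 / 73.2404 = 0.0137

0.0137


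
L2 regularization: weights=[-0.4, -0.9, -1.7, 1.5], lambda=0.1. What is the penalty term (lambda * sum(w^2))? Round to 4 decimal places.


Squaring each weight:
(-0.4)^2 = 0.16
(-0.9)^2 = 0.81
(-1.7)^2 = 2.89
1.5^2 = 2.25
Sum of squares = 6.11
Penalty = 0.1 * 6.11 = 0.6110

0.6110


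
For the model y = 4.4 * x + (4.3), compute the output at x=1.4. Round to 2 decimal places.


y = 4.4 * 1.4 + (4.3)
= 6.16 + (4.3)
= 10.46

10.46


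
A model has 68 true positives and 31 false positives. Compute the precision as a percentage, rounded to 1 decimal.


Precision = TP / (TP + FP) * 100
= 68 / (68 + 31)
= 68 / 99
= 0.6869
= 68.7%

68.7


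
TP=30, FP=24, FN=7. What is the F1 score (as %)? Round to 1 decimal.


Precision = TP / (TP + FP) = 30 / 54 = 0.5556
Recall = TP / (TP + FN) = 30 / 37 = 0.8108
F1 = 2 * P * R / (P + R)
= 2 * 0.5556 * 0.8108 / (0.5556 + 0.8108)
= 0.9009 / 1.3664
= 0.6593
As percentage: 65.9%

65.9


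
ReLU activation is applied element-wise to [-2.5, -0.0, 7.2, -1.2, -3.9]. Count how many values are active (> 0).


ReLU(x) = max(0, x) for each element:
ReLU(-2.5) = 0
ReLU(-0.0) = 0
ReLU(7.2) = 7.2
ReLU(-1.2) = 0
ReLU(-3.9) = 0
Active neurons (>0): 1

1


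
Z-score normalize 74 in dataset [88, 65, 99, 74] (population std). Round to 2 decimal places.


Mean = (88 + 65 + 99 + 74) / 4 = 81.5
Variance = sum((x_i - mean)^2) / n = 169.25
Std = sqrt(169.25) = 13.0096
Z = (x - mean) / std
= (74 - 81.5) / 13.0096
= -7.5 / 13.0096
= -0.58

-0.58


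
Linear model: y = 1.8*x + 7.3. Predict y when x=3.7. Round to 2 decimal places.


y = 1.8 * 3.7 + (7.3)
= 6.66 + (7.3)
= 13.96

13.96


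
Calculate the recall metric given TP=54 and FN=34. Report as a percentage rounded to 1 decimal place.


Recall = TP / (TP + FN) * 100
= 54 / (54 + 34)
= 54 / 88
= 0.6136
= 61.4%

61.4


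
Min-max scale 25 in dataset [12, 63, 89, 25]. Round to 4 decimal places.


Min = 12, Max = 89
Range = 89 - 12 = 77
Scaled = (x - min) / (max - min)
= (25 - 12) / 77
= 13 / 77
= 0.1688

0.1688


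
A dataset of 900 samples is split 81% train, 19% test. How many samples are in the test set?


Train samples = 900 * 81% = 729
Test samples = 900 - 729
= 171

171


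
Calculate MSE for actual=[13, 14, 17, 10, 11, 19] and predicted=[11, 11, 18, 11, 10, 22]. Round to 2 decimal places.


Differences: [2, 3, -1, -1, 1, -3]
Squared errors: [4, 9, 1, 1, 1, 9]
Sum of squared errors = 25
MSE = 25 / 6 = 4.17

4.17


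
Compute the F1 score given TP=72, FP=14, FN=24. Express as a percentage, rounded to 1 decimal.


Precision = TP / (TP + FP) = 72 / 86 = 0.8372
Recall = TP / (TP + FN) = 72 / 96 = 0.75
F1 = 2 * P * R / (P + R)
= 2 * 0.8372 * 0.75 / (0.8372 + 0.75)
= 1.2558 / 1.5872
= 0.7912
As percentage: 79.1%

79.1


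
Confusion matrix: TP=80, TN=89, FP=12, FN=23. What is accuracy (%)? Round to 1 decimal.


Accuracy = (TP + TN) / (TP + TN + FP + FN) * 100
= (80 + 89) / (80 + 89 + 12 + 23)
= 169 / 204
= 0.8284
= 82.8%

82.8


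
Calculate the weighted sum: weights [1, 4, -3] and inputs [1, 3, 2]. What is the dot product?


Element-wise products:
1 * 1 = 1
4 * 3 = 12
-3 * 2 = -6
Sum = 1 + 12 + -6
= 7

7


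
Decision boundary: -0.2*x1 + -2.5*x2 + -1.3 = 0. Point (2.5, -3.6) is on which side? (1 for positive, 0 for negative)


Compute -0.2 * 2.5 + -2.5 * -3.6 + -1.3
= -0.5 + 9.0 + -1.3
= 7.2
Since 7.2 >= 0, the point is on the positive side.

1


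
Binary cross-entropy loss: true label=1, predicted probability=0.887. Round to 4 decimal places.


For y=1: Loss = -log(p)
= -log(0.887)
= -(-0.1199)
= 0.1199

0.1199


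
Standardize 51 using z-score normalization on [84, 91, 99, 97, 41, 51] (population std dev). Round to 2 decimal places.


Mean = (84 + 91 + 99 + 97 + 41 + 51) / 6 = 77.1667
Variance = sum((x_i - mean)^2) / n = 516.8056
Std = sqrt(516.8056) = 22.7334
Z = (x - mean) / std
= (51 - 77.1667) / 22.7334
= -26.1667 / 22.7334
= -1.15

-1.15


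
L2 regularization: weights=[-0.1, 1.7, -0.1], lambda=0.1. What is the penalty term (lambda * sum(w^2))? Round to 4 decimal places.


Squaring each weight:
(-0.1)^2 = 0.01
1.7^2 = 2.89
(-0.1)^2 = 0.01
Sum of squares = 2.91
Penalty = 0.1 * 2.91 = 0.2910

0.2910


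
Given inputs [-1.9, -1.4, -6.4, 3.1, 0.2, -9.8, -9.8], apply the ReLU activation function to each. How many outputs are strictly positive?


ReLU(x) = max(0, x) for each element:
ReLU(-1.9) = 0
ReLU(-1.4) = 0
ReLU(-6.4) = 0
ReLU(3.1) = 3.1
ReLU(0.2) = 0.2
ReLU(-9.8) = 0
ReLU(-9.8) = 0
Active neurons (>0): 2

2


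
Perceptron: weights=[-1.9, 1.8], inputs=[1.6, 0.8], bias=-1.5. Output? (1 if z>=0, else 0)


z = w . x + b
= -1.9*1.6 + 1.8*0.8 + -1.5
= -3.04 + 1.44 + -1.5
= -1.6 + -1.5
= -3.1
Since z = -3.1 < 0, output = 0

0


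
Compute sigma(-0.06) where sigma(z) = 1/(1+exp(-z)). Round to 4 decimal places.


sigmoid(z) = 1 / (1 + exp(-z))
exp(-(-0.06)) = exp(0.06) = 1.0618
1 + 1.0618 = 2.0618
1 / 2.0618 = 0.4850

0.4850


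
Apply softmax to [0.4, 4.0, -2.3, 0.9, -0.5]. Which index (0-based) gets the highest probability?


Softmax is a monotonic transformation, so it preserves the argmax.
We need to find the index of the maximum logit.
Index 0: 0.4
Index 1: 4.0
Index 2: -2.3
Index 3: 0.9
Index 4: -0.5
Maximum logit = 4.0 at index 1

1


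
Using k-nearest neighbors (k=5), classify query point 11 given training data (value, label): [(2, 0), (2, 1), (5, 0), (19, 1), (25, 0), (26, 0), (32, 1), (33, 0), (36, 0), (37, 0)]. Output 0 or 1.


Distances from query 11:
Point 5 (class 0): distance = 6
Point 19 (class 1): distance = 8
Point 2 (class 0): distance = 9
Point 2 (class 1): distance = 9
Point 25 (class 0): distance = 14
K=5 nearest neighbors: classes = [0, 1, 0, 1, 0]
Votes for class 1: 2 / 5
Majority vote => class 0

0


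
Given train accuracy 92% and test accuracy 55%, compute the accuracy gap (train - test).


Gap = train_accuracy - test_accuracy
= 92 - 55
= 37%
This large gap strongly indicates overfitting.

37


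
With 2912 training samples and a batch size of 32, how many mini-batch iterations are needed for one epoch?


Iterations per epoch = dataset_size / batch_size
= 2912 / 32
= 91

91


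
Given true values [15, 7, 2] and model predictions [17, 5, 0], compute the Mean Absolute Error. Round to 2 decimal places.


Absolute errors: [2, 2, 2]
Sum of absolute errors = 6
MAE = 6 / 3 = 2.00

2.00


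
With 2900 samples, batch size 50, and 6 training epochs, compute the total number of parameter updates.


Iterations per epoch = 2900 / 50 = 58
Total updates = iterations_per_epoch * epochs
= 58 * 6
= 348

348


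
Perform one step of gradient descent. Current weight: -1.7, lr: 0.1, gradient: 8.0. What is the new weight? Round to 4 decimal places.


w_new = w_old - lr * gradient
= -1.7 - 0.1 * 8.0
= -1.7 - (0.8)
= -2.5000

-2.5000


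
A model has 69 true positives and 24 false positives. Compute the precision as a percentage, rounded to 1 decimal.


Precision = TP / (TP + FP) * 100
= 69 / (69 + 24)
= 69 / 93
= 0.7419
= 74.2%

74.2


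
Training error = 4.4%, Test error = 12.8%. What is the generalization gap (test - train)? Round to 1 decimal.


Generalization gap = test_error - train_error
= 12.8 - 4.4
= 8.4%
A moderate gap.

8.4


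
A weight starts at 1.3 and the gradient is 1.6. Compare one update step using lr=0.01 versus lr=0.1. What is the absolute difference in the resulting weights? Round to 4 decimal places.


With lr=0.01: w_new = 1.3 - 0.01 * 1.6 = 1.284
With lr=0.1: w_new = 1.3 - 0.1 * 1.6 = 1.14
Absolute difference = |1.284 - 1.14|
= 0.1440

0.1440


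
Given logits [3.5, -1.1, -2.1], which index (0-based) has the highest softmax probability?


Softmax is a monotonic transformation, so it preserves the argmax.
We need to find the index of the maximum logit.
Index 0: 3.5
Index 1: -1.1
Index 2: -2.1
Maximum logit = 3.5 at index 0

0


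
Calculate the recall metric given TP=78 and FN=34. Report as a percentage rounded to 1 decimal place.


Recall = TP / (TP + FN) * 100
= 78 / (78 + 34)
= 78 / 112
= 0.6964
= 69.6%

69.6


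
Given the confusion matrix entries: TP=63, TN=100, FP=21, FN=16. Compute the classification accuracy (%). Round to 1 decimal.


Accuracy = (TP + TN) / (TP + TN + FP + FN) * 100
= (63 + 100) / (63 + 100 + 21 + 16)
= 163 / 200
= 0.815
= 81.5%

81.5


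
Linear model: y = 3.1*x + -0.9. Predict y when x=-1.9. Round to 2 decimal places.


y = 3.1 * -1.9 + (-0.9)
= -5.89 + (-0.9)
= -6.79

-6.79


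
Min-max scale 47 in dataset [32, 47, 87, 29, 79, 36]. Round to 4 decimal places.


Min = 29, Max = 87
Range = 87 - 29 = 58
Scaled = (x - min) / (max - min)
= (47 - 29) / 58
= 18 / 58
= 0.3103

0.3103


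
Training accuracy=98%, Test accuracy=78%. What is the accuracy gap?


Gap = train_accuracy - test_accuracy
= 98 - 78
= 20%
This gap suggests the model is overfitting.

20


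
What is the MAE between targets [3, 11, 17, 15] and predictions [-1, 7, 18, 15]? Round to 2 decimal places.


Absolute errors: [4, 4, 1, 0]
Sum of absolute errors = 9
MAE = 9 / 4 = 2.25

2.25


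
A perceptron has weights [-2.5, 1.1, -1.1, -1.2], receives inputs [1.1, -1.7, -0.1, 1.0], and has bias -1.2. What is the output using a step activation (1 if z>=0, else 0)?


z = w . x + b
= -2.5*1.1 + 1.1*-1.7 + -1.1*-0.1 + -1.2*1.0 + -1.2
= -2.75 + -1.87 + 0.11 + -1.2 + -1.2
= -5.71 + -1.2
= -6.91
Since z = -6.91 < 0, output = 0

0


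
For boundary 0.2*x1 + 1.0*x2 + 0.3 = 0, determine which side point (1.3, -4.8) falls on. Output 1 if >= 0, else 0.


Compute 0.2 * 1.3 + 1.0 * -4.8 + 0.3
= 0.26 + -4.8 + 0.3
= -4.24
Since -4.24 < 0, the point is on the negative side.

0


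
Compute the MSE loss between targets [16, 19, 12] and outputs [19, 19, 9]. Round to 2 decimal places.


Differences: [-3, 0, 3]
Squared errors: [9, 0, 9]
Sum of squared errors = 18
MSE = 18 / 3 = 6.00

6.00


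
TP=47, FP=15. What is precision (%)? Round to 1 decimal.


Precision = TP / (TP + FP) * 100
= 47 / (47 + 15)
= 47 / 62
= 0.7581
= 75.8%

75.8


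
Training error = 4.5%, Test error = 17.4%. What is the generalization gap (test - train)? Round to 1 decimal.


Generalization gap = test_error - train_error
= 17.4 - 4.5
= 12.9%
A large gap suggests overfitting.

12.9


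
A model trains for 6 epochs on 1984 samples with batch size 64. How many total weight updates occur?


Iterations per epoch = 1984 / 64 = 31
Total updates = iterations_per_epoch * epochs
= 31 * 6
= 186

186


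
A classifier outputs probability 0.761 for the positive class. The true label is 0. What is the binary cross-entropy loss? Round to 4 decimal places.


For y=0: Loss = -log(1-p)
= -log(1 - 0.761)
= -log(0.239)
= -(-1.4313)
= 1.4313

1.4313


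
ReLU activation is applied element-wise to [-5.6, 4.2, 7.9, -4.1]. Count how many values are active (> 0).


ReLU(x) = max(0, x) for each element:
ReLU(-5.6) = 0
ReLU(4.2) = 4.2
ReLU(7.9) = 7.9
ReLU(-4.1) = 0
Active neurons (>0): 2

2


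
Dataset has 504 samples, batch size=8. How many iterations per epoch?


Iterations per epoch = dataset_size / batch_size
= 504 / 8
= 63

63


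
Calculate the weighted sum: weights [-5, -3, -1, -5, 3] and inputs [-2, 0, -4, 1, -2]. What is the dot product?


Element-wise products:
-5 * -2 = 10
-3 * 0 = 0
-1 * -4 = 4
-5 * 1 = -5
3 * -2 = -6
Sum = 10 + 0 + 4 + -5 + -6
= 3

3


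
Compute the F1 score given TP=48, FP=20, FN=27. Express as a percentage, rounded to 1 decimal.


Precision = TP / (TP + FP) = 48 / 68 = 0.7059
Recall = TP / (TP + FN) = 48 / 75 = 0.64
F1 = 2 * P * R / (P + R)
= 2 * 0.7059 * 0.64 / (0.7059 + 0.64)
= 0.9035 / 1.3459
= 0.6713
As percentage: 67.1%

67.1


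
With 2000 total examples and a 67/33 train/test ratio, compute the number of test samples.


Train samples = 2000 * 67% = 1340
Test samples = 2000 - 1340
= 660

660


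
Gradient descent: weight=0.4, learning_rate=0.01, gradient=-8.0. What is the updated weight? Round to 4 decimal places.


w_new = w_old - lr * gradient
= 0.4 - 0.01 * -8.0
= 0.4 - (-0.08)
= 0.4800

0.4800


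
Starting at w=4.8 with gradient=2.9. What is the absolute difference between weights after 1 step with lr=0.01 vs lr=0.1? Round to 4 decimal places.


With lr=0.01: w_new = 4.8 - 0.01 * 2.9 = 4.771
With lr=0.1: w_new = 4.8 - 0.1 * 2.9 = 4.51
Absolute difference = |4.771 - 4.51|
= 0.2610

0.2610


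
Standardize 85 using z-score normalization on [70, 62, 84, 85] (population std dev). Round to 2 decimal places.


Mean = (70 + 62 + 84 + 85) / 4 = 75.25
Variance = sum((x_i - mean)^2) / n = 93.6875
Std = sqrt(93.6875) = 9.6792
Z = (x - mean) / std
= (85 - 75.25) / 9.6792
= 9.75 / 9.6792
= 1.01

1.01


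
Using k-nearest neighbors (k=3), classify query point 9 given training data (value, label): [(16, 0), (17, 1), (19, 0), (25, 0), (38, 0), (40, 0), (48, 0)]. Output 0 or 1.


Distances from query 9:
Point 16 (class 0): distance = 7
Point 17 (class 1): distance = 8
Point 19 (class 0): distance = 10
K=3 nearest neighbors: classes = [0, 1, 0]
Votes for class 1: 1 / 3
Majority vote => class 0

0


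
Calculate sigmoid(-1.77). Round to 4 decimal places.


sigmoid(z) = 1 / (1 + exp(-z))
exp(-(-1.77)) = exp(1.77) = 5.8709
1 + 5.8709 = 6.8709
1 / 6.8709 = 0.1455

0.1455


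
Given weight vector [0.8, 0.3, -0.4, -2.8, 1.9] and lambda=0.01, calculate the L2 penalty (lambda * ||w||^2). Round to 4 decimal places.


Squaring each weight:
0.8^2 = 0.64
0.3^2 = 0.09
(-0.4)^2 = 0.16
(-2.8)^2 = 7.84
1.9^2 = 3.61
Sum of squares = 12.34
Penalty = 0.01 * 12.34 = 0.1234

0.1234


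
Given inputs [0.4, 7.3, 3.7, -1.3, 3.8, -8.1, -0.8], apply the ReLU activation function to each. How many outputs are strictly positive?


ReLU(x) = max(0, x) for each element:
ReLU(0.4) = 0.4
ReLU(7.3) = 7.3
ReLU(3.7) = 3.7
ReLU(-1.3) = 0
ReLU(3.8) = 3.8
ReLU(-8.1) = 0
ReLU(-0.8) = 0
Active neurons (>0): 4

4


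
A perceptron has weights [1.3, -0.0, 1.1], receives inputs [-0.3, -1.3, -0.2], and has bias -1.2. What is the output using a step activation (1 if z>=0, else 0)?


z = w . x + b
= 1.3*-0.3 + -0.0*-1.3 + 1.1*-0.2 + -1.2
= -0.39 + 0.0 + -0.22 + -1.2
= -0.61 + -1.2
= -1.81
Since z = -1.81 < 0, output = 0

0


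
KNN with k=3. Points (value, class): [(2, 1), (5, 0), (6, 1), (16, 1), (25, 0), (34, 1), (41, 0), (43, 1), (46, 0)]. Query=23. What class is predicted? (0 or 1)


Distances from query 23:
Point 25 (class 0): distance = 2
Point 16 (class 1): distance = 7
Point 34 (class 1): distance = 11
K=3 nearest neighbors: classes = [0, 1, 1]
Votes for class 1: 2 / 3
Majority vote => class 1

1


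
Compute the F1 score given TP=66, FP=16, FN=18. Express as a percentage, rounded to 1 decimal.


Precision = TP / (TP + FP) = 66 / 82 = 0.8049
Recall = TP / (TP + FN) = 66 / 84 = 0.7857
F1 = 2 * P * R / (P + R)
= 2 * 0.8049 * 0.7857 / (0.8049 + 0.7857)
= 1.2648 / 1.5906
= 0.7952
As percentage: 79.5%

79.5


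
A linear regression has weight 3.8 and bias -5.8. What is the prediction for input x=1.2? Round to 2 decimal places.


y = 3.8 * 1.2 + (-5.8)
= 4.56 + (-5.8)
= -1.24

-1.24


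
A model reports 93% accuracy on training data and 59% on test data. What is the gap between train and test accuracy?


Gap = train_accuracy - test_accuracy
= 93 - 59
= 34%
This large gap strongly indicates overfitting.

34


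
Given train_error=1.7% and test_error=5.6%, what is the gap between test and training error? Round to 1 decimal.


Generalization gap = test_error - train_error
= 5.6 - 1.7
= 3.9%
A moderate gap.

3.9


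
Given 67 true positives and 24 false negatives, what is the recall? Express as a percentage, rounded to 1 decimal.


Recall = TP / (TP + FN) * 100
= 67 / (67 + 24)
= 67 / 91
= 0.7363
= 73.6%

73.6


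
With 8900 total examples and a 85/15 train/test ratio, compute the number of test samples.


Train samples = 8900 * 85% = 7565
Test samples = 8900 - 7565
= 1335

1335


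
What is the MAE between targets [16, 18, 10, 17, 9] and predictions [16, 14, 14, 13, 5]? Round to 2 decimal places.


Absolute errors: [0, 4, 4, 4, 4]
Sum of absolute errors = 16
MAE = 16 / 5 = 3.20

3.20


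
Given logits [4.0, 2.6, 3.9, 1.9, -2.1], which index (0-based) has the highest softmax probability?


Softmax is a monotonic transformation, so it preserves the argmax.
We need to find the index of the maximum logit.
Index 0: 4.0
Index 1: 2.6
Index 2: 3.9
Index 3: 1.9
Index 4: -2.1
Maximum logit = 4.0 at index 0

0


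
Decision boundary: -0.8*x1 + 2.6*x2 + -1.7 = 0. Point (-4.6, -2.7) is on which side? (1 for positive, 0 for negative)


Compute -0.8 * -4.6 + 2.6 * -2.7 + -1.7
= 3.68 + -7.02 + -1.7
= -5.04
Since -5.04 < 0, the point is on the negative side.

0


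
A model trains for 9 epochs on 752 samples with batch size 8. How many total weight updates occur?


Iterations per epoch = 752 / 8 = 94
Total updates = iterations_per_epoch * epochs
= 94 * 9
= 846

846


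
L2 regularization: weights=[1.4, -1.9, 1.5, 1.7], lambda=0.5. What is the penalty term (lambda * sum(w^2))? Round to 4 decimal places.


Squaring each weight:
1.4^2 = 1.96
(-1.9)^2 = 3.61
1.5^2 = 2.25
1.7^2 = 2.89
Sum of squares = 10.71
Penalty = 0.5 * 10.71 = 5.3550

5.3550


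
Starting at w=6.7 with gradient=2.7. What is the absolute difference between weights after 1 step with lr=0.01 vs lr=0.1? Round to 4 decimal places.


With lr=0.01: w_new = 6.7 - 0.01 * 2.7 = 6.673
With lr=0.1: w_new = 6.7 - 0.1 * 2.7 = 6.43
Absolute difference = |6.673 - 6.43|
= 0.2430

0.2430


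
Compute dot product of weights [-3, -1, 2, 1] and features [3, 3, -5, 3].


Element-wise products:
-3 * 3 = -9
-1 * 3 = -3
2 * -5 = -10
1 * 3 = 3
Sum = -9 + -3 + -10 + 3
= -19

-19


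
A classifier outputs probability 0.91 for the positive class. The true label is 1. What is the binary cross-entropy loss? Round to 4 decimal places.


For y=1: Loss = -log(p)
= -log(0.91)
= -(-0.0943)
= 0.0943

0.0943


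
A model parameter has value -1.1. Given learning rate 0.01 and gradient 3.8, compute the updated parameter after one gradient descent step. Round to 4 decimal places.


w_new = w_old - lr * gradient
= -1.1 - 0.01 * 3.8
= -1.1 - (0.038)
= -1.1380

-1.1380


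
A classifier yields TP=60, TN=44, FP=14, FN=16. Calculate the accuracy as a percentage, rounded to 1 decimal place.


Accuracy = (TP + TN) / (TP + TN + FP + FN) * 100
= (60 + 44) / (60 + 44 + 14 + 16)
= 104 / 134
= 0.7761
= 77.6%

77.6


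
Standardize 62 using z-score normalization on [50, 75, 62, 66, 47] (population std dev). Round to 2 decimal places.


Mean = (50 + 75 + 62 + 66 + 47) / 5 = 60.0
Variance = sum((x_i - mean)^2) / n = 106.8
Std = sqrt(106.8) = 10.3344
Z = (x - mean) / std
= (62 - 60.0) / 10.3344
= 2.0 / 10.3344
= 0.19

0.19


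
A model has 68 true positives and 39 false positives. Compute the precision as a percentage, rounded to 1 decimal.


Precision = TP / (TP + FP) * 100
= 68 / (68 + 39)
= 68 / 107
= 0.6355
= 63.6%

63.6


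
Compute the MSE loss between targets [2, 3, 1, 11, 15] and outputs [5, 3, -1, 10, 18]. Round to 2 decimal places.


Differences: [-3, 0, 2, 1, -3]
Squared errors: [9, 0, 4, 1, 9]
Sum of squared errors = 23
MSE = 23 / 5 = 4.60

4.60


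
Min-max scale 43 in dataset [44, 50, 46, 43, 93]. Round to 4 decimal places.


Min = 43, Max = 93
Range = 93 - 43 = 50
Scaled = (x - min) / (max - min)
= (43 - 43) / 50
= 0 / 50
= 0.0000

0.0000


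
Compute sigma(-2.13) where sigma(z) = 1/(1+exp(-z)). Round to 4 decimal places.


sigmoid(z) = 1 / (1 + exp(-z))
exp(-(-2.13)) = exp(2.13) = 8.4149
1 + 8.4149 = 9.4149
1 / 9.4149 = 0.1062

0.1062


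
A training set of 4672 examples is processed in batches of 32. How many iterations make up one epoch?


Iterations per epoch = dataset_size / batch_size
= 4672 / 32
= 146

146


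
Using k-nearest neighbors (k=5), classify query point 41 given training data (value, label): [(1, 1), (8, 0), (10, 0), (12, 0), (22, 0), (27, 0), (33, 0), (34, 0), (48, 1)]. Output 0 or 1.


Distances from query 41:
Point 34 (class 0): distance = 7
Point 48 (class 1): distance = 7
Point 33 (class 0): distance = 8
Point 27 (class 0): distance = 14
Point 22 (class 0): distance = 19
K=5 nearest neighbors: classes = [0, 1, 0, 0, 0]
Votes for class 1: 1 / 5
Majority vote => class 0

0


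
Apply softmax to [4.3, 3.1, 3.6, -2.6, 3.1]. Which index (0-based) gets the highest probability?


Softmax is a monotonic transformation, so it preserves the argmax.
We need to find the index of the maximum logit.
Index 0: 4.3
Index 1: 3.1
Index 2: 3.6
Index 3: -2.6
Index 4: 3.1
Maximum logit = 4.3 at index 0

0


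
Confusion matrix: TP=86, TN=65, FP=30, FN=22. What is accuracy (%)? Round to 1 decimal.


Accuracy = (TP + TN) / (TP + TN + FP + FN) * 100
= (86 + 65) / (86 + 65 + 30 + 22)
= 151 / 203
= 0.7438
= 74.4%

74.4


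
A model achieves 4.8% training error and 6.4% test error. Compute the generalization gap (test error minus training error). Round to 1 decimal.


Generalization gap = test_error - train_error
= 6.4 - 4.8
= 1.6%
A small gap suggests good generalization.

1.6


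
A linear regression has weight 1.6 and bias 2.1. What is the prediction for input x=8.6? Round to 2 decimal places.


y = 1.6 * 8.6 + (2.1)
= 13.76 + (2.1)
= 15.86

15.86


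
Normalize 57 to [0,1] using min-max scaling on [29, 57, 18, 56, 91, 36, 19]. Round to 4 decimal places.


Min = 18, Max = 91
Range = 91 - 18 = 73
Scaled = (x - min) / (max - min)
= (57 - 18) / 73
= 39 / 73
= 0.5342

0.5342


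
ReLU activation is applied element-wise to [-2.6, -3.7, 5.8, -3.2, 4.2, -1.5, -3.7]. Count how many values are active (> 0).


ReLU(x) = max(0, x) for each element:
ReLU(-2.6) = 0
ReLU(-3.7) = 0
ReLU(5.8) = 5.8
ReLU(-3.2) = 0
ReLU(4.2) = 4.2
ReLU(-1.5) = 0
ReLU(-3.7) = 0
Active neurons (>0): 2

2


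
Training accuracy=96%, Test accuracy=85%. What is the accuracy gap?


Gap = train_accuracy - test_accuracy
= 96 - 85
= 11%
This gap suggests the model is overfitting.

11


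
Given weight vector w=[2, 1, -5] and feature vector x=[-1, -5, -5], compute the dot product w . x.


Element-wise products:
2 * -1 = -2
1 * -5 = -5
-5 * -5 = 25
Sum = -2 + -5 + 25
= 18

18


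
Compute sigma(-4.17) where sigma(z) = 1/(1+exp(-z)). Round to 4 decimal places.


sigmoid(z) = 1 / (1 + exp(-z))
exp(-(-4.17)) = exp(4.17) = 64.7155
1 + 64.7155 = 65.7155
1 / 65.7155 = 0.0152

0.0152


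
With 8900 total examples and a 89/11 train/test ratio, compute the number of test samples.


Train samples = 8900 * 89% = 7921
Test samples = 8900 - 7921
= 979

979


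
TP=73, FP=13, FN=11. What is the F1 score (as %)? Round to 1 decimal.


Precision = TP / (TP + FP) = 73 / 86 = 0.8488
Recall = TP / (TP + FN) = 73 / 84 = 0.869
F1 = 2 * P * R / (P + R)
= 2 * 0.8488 * 0.869 / (0.8488 + 0.869)
= 1.4754 / 1.7179
= 0.8588
As percentage: 85.9%

85.9


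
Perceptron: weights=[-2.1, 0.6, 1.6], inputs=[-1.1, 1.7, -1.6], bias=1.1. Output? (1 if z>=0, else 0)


z = w . x + b
= -2.1*-1.1 + 0.6*1.7 + 1.6*-1.6 + 1.1
= 2.31 + 1.02 + -2.56 + 1.1
= 0.77 + 1.1
= 1.87
Since z = 1.87 >= 0, output = 1

1


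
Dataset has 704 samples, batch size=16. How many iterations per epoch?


Iterations per epoch = dataset_size / batch_size
= 704 / 16
= 44

44


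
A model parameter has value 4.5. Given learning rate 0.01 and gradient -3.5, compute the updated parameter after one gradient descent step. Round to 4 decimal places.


w_new = w_old - lr * gradient
= 4.5 - 0.01 * -3.5
= 4.5 - (-0.035)
= 4.5350

4.5350


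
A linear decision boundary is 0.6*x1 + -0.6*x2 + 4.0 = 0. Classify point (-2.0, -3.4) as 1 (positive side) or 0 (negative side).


Compute 0.6 * -2.0 + -0.6 * -3.4 + 4.0
= -1.2 + 2.04 + 4.0
= 4.84
Since 4.84 >= 0, the point is on the positive side.

1


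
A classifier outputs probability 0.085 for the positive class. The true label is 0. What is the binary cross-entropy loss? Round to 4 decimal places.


For y=0: Loss = -log(1-p)
= -log(1 - 0.085)
= -log(0.915)
= -(-0.0888)
= 0.0888

0.0888


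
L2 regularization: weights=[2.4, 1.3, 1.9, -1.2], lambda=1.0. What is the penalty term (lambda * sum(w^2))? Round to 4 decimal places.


Squaring each weight:
2.4^2 = 5.76
1.3^2 = 1.69
1.9^2 = 3.61
(-1.2)^2 = 1.44
Sum of squares = 12.5
Penalty = 1.0 * 12.5 = 12.5000

12.5000


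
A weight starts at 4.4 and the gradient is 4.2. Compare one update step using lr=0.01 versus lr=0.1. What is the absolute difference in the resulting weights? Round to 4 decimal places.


With lr=0.01: w_new = 4.4 - 0.01 * 4.2 = 4.358
With lr=0.1: w_new = 4.4 - 0.1 * 4.2 = 3.98
Absolute difference = |4.358 - 3.98|
= 0.3780

0.3780


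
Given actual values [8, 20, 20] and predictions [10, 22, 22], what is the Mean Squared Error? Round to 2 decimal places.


Differences: [-2, -2, -2]
Squared errors: [4, 4, 4]
Sum of squared errors = 12
MSE = 12 / 3 = 4.00

4.00


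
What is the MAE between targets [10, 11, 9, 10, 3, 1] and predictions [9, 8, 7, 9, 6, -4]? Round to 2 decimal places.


Absolute errors: [1, 3, 2, 1, 3, 5]
Sum of absolute errors = 15
MAE = 15 / 6 = 2.50

2.50


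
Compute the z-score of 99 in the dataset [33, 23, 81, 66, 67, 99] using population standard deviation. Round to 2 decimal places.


Mean = (33 + 23 + 81 + 66 + 67 + 99) / 6 = 61.5
Variance = sum((x_i - mean)^2) / n = 688.5833
Std = sqrt(688.5833) = 26.2409
Z = (x - mean) / std
= (99 - 61.5) / 26.2409
= 37.5 / 26.2409
= 1.43

1.43


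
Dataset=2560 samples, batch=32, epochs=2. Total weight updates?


Iterations per epoch = 2560 / 32 = 80
Total updates = iterations_per_epoch * epochs
= 80 * 2
= 160

160


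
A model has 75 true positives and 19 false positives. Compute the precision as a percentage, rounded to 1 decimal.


Precision = TP / (TP + FP) * 100
= 75 / (75 + 19)
= 75 / 94
= 0.7979
= 79.8%

79.8


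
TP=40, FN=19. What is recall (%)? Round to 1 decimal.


Recall = TP / (TP + FN) * 100
= 40 / (40 + 19)
= 40 / 59
= 0.678
= 67.8%

67.8


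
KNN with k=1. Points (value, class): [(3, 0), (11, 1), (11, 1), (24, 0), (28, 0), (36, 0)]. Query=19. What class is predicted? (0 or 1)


Distances from query 19:
Point 24 (class 0): distance = 5
K=1 nearest neighbors: classes = [0]
Votes for class 1: 0 / 1
Majority vote => class 0

0


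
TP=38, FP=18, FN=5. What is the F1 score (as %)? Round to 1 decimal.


Precision = TP / (TP + FP) = 38 / 56 = 0.6786
Recall = TP / (TP + FN) = 38 / 43 = 0.8837
F1 = 2 * P * R / (P + R)
= 2 * 0.6786 * 0.8837 / (0.6786 + 0.8837)
= 1.1993 / 1.5623
= 0.7677
As percentage: 76.8%

76.8


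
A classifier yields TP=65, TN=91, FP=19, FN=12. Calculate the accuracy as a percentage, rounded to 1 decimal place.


Accuracy = (TP + TN) / (TP + TN + FP + FN) * 100
= (65 + 91) / (65 + 91 + 19 + 12)
= 156 / 187
= 0.8342
= 83.4%

83.4


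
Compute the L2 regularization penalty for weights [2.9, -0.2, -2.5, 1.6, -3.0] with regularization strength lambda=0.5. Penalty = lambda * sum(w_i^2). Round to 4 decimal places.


Squaring each weight:
2.9^2 = 8.41
(-0.2)^2 = 0.04
(-2.5)^2 = 6.25
1.6^2 = 2.56
(-3.0)^2 = 9.0
Sum of squares = 26.26
Penalty = 0.5 * 26.26 = 13.1300

13.1300


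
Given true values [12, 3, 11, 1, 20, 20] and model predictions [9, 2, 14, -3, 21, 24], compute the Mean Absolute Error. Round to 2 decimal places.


Absolute errors: [3, 1, 3, 4, 1, 4]
Sum of absolute errors = 16
MAE = 16 / 6 = 2.67

2.67


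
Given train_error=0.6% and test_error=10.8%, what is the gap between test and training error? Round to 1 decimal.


Generalization gap = test_error - train_error
= 10.8 - 0.6
= 10.2%
A large gap suggests overfitting.

10.2


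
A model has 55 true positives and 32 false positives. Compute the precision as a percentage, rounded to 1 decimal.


Precision = TP / (TP + FP) * 100
= 55 / (55 + 32)
= 55 / 87
= 0.6322
= 63.2%

63.2


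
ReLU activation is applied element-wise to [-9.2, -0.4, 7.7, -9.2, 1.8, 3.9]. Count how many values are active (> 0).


ReLU(x) = max(0, x) for each element:
ReLU(-9.2) = 0
ReLU(-0.4) = 0
ReLU(7.7) = 7.7
ReLU(-9.2) = 0
ReLU(1.8) = 1.8
ReLU(3.9) = 3.9
Active neurons (>0): 3

3


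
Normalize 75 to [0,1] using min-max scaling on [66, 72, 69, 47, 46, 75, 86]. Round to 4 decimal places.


Min = 46, Max = 86
Range = 86 - 46 = 40
Scaled = (x - min) / (max - min)
= (75 - 46) / 40
= 29 / 40
= 0.7250

0.7250


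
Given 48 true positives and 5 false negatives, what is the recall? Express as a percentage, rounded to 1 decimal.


Recall = TP / (TP + FN) * 100
= 48 / (48 + 5)
= 48 / 53
= 0.9057
= 90.6%

90.6


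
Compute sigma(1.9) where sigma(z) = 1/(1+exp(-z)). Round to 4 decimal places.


sigmoid(z) = 1 / (1 + exp(-z))
exp(-(1.9)) = exp(-1.9) = 0.1496
1 + 0.1496 = 1.1496
1 / 1.1496 = 0.8699

0.8699


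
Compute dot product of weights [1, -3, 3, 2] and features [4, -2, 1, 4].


Element-wise products:
1 * 4 = 4
-3 * -2 = 6
3 * 1 = 3
2 * 4 = 8
Sum = 4 + 6 + 3 + 8
= 21

21


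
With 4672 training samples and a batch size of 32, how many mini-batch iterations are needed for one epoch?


Iterations per epoch = dataset_size / batch_size
= 4672 / 32
= 146

146


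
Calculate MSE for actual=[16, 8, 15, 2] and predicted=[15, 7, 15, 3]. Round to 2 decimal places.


Differences: [1, 1, 0, -1]
Squared errors: [1, 1, 0, 1]
Sum of squared errors = 3
MSE = 3 / 4 = 0.75

0.75


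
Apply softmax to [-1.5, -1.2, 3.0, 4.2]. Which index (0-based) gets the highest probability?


Softmax is a monotonic transformation, so it preserves the argmax.
We need to find the index of the maximum logit.
Index 0: -1.5
Index 1: -1.2
Index 2: 3.0
Index 3: 4.2
Maximum logit = 4.2 at index 3

3


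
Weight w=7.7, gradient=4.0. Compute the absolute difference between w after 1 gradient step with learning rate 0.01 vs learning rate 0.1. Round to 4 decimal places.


With lr=0.01: w_new = 7.7 - 0.01 * 4.0 = 7.66
With lr=0.1: w_new = 7.7 - 0.1 * 4.0 = 7.3
Absolute difference = |7.66 - 7.3|
= 0.3600

0.3600


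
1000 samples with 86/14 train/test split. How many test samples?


Train samples = 1000 * 86% = 860
Test samples = 1000 - 860
= 140

140


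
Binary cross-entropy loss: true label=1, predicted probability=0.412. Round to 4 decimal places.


For y=1: Loss = -log(p)
= -log(0.412)
= -(-0.8867)
= 0.8867

0.8867


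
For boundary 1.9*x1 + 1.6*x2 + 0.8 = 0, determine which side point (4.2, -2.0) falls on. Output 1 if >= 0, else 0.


Compute 1.9 * 4.2 + 1.6 * -2.0 + 0.8
= 7.98 + -3.2 + 0.8
= 5.58
Since 5.58 >= 0, the point is on the positive side.

1


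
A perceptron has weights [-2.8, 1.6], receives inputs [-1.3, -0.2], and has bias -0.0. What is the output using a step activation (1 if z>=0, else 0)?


z = w . x + b
= -2.8*-1.3 + 1.6*-0.2 + -0.0
= 3.64 + -0.32 + -0.0
= 3.32 + -0.0
= 3.32
Since z = 3.32 >= 0, output = 1

1


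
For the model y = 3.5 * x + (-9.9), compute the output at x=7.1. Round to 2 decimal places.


y = 3.5 * 7.1 + (-9.9)
= 24.85 + (-9.9)
= 14.95

14.95


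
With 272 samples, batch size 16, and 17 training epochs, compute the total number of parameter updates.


Iterations per epoch = 272 / 16 = 17
Total updates = iterations_per_epoch * epochs
= 17 * 17
= 289

289


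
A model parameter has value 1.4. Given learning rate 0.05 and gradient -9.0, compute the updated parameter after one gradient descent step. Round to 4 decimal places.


w_new = w_old - lr * gradient
= 1.4 - 0.05 * -9.0
= 1.4 - (-0.45)
= 1.8500

1.8500


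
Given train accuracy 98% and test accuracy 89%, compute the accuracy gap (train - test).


Gap = train_accuracy - test_accuracy
= 98 - 89
= 9%
This moderate gap may indicate mild overfitting.

9


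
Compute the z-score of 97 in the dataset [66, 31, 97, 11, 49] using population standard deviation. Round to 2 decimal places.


Mean = (66 + 31 + 97 + 11 + 49) / 5 = 50.8
Variance = sum((x_i - mean)^2) / n = 868.96
Std = sqrt(868.96) = 29.4781
Z = (x - mean) / std
= (97 - 50.8) / 29.4781
= 46.2 / 29.4781
= 1.57

1.57


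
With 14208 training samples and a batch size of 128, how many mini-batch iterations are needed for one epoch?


Iterations per epoch = dataset_size / batch_size
= 14208 / 128
= 111

111


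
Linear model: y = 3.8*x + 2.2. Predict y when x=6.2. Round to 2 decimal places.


y = 3.8 * 6.2 + (2.2)
= 23.56 + (2.2)
= 25.76

25.76


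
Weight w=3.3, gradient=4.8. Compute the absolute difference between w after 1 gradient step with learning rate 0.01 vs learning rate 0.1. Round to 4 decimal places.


With lr=0.01: w_new = 3.3 - 0.01 * 4.8 = 3.252
With lr=0.1: w_new = 3.3 - 0.1 * 4.8 = 2.82
Absolute difference = |3.252 - 2.82|
= 0.4320

0.4320


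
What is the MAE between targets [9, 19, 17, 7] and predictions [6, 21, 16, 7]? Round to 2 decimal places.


Absolute errors: [3, 2, 1, 0]
Sum of absolute errors = 6
MAE = 6 / 4 = 1.50

1.50


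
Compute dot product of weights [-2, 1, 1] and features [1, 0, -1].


Element-wise products:
-2 * 1 = -2
1 * 0 = 0
1 * -1 = -1
Sum = -2 + 0 + -1
= -3

-3


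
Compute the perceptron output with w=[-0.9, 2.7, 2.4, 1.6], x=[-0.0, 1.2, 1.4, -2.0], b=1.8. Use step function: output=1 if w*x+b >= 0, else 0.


z = w . x + b
= -0.9*-0.0 + 2.7*1.2 + 2.4*1.4 + 1.6*-2.0 + 1.8
= 0.0 + 3.24 + 3.36 + -3.2 + 1.8
= 3.4 + 1.8
= 5.2
Since z = 5.2 >= 0, output = 1

1


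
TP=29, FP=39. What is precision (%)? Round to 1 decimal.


Precision = TP / (TP + FP) * 100
= 29 / (29 + 39)
= 29 / 68
= 0.4265
= 42.6%

42.6


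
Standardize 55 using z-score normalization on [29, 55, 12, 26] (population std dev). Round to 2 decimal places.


Mean = (29 + 55 + 12 + 26) / 4 = 30.5
Variance = sum((x_i - mean)^2) / n = 241.25
Std = sqrt(241.25) = 15.5322
Z = (x - mean) / std
= (55 - 30.5) / 15.5322
= 24.5 / 15.5322
= 1.58

1.58


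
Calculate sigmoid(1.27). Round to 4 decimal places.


sigmoid(z) = 1 / (1 + exp(-z))
exp(-(1.27)) = exp(-1.27) = 0.2808
1 + 0.2808 = 1.2808
1 / 1.2808 = 0.7807

0.7807


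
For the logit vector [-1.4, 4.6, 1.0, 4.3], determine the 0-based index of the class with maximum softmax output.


Softmax is a monotonic transformation, so it preserves the argmax.
We need to find the index of the maximum logit.
Index 0: -1.4
Index 1: 4.6
Index 2: 1.0
Index 3: 4.3
Maximum logit = 4.6 at index 1

1


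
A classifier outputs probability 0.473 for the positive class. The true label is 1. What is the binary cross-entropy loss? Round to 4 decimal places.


For y=1: Loss = -log(p)
= -log(0.473)
= -(-0.7487)
= 0.7487

0.7487


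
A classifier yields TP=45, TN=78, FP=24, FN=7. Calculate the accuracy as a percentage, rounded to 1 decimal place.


Accuracy = (TP + TN) / (TP + TN + FP + FN) * 100
= (45 + 78) / (45 + 78 + 24 + 7)
= 123 / 154
= 0.7987
= 79.9%

79.9


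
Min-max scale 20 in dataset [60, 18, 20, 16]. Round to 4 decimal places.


Min = 16, Max = 60
Range = 60 - 16 = 44
Scaled = (x - min) / (max - min)
= (20 - 16) / 44
= 4 / 44
= 0.0909

0.0909


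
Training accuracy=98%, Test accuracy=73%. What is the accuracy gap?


Gap = train_accuracy - test_accuracy
= 98 - 73
= 25%
This large gap strongly indicates overfitting.

25


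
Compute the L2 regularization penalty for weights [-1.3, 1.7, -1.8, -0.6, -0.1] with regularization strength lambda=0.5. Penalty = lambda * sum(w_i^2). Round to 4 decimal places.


Squaring each weight:
(-1.3)^2 = 1.69
1.7^2 = 2.89
(-1.8)^2 = 3.24
(-0.6)^2 = 0.36
(-0.1)^2 = 0.01
Sum of squares = 8.19
Penalty = 0.5 * 8.19 = 4.0950

4.0950
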